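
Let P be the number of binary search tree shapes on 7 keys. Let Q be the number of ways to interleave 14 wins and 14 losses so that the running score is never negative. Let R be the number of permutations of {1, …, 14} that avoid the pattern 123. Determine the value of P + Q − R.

There are C_n binary search tree shapes on n keys; with n = 7 that is C_7. So P = C_7 = 429.
Ballot sequences with n votes each where one side never trails are Dyck words, counted by C_n; here n = 14. So Q = C_14 = 2674440.
Permutations of [n] avoiding any single length-3 pattern are counted by C_n; here n = 14. So R = C_14 = 2674440.
P + Q − R = 429 + 2674440 − 2674440 = 429.

429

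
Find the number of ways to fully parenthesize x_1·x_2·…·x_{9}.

Bracketing 9 factors into binary products is counted by C_{9−1} = C_8.
C_8 = C_7 · 2(2·7+1)/(7+2) = 429 · 30/9 = 1430.

1430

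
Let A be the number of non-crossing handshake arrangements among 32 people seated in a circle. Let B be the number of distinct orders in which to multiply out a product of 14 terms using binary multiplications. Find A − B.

Non-crossing handshake pairings of 2n people are counted by C_n; 32 people gives n = 16. So A = C_16 = 35357670.
Ways to associate a product of 14 factors correspond to binary trees on 14 leaves, so the count is C_13. So B = C_13 = 742900.
A − B = 35357670 − 742900 = 34614770.

34614770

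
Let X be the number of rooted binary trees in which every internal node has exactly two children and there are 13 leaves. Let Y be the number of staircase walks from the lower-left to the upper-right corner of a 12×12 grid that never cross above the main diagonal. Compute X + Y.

A full binary tree with L leaves has L−1 internal nodes and is counted by C_{L−1}; L = 13 gives C_12. So X = C_12 = 208012.
Sub-diagonal monotone paths from (0,0) to (12,12) biject with Dyck paths of semilength 12, giving C_12. So Y = C_12 = 208012.
X + Y = 208012 + 208012 = 416024.

416024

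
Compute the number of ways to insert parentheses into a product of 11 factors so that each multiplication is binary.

16796

Parenthesizations of m factors correspond to full binary trees with m leaves, counted by C_{m−1}; m = 11 gives C_10.
C_10 = C(20,10)/11 = 184756/11 = 16796.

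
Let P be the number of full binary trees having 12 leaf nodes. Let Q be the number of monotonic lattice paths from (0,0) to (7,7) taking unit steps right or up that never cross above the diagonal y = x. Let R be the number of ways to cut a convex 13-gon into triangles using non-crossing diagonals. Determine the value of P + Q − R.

429

A full binary tree with L leaves has L−1 internal nodes and is counted by C_{L−1}; L = 12 gives C_11. So P = C_11 = 58786.
Monotone paths in an n×n grid that stay weakly below the diagonal are counted by C_n; here n = 7. So Q = C_7 = 429.
Triangulations of a convex m-gon are counted by C_{m−2}; with m = 13 this is C_11. So R = C_11 = 58786.
P + Q − R = 58786 + 429 − 58786 = 429.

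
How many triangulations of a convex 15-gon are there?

A convex 15-gon is triangulated into 13 triangles, and the number of such triangulations is the Catalan number C_{15−2} = C_13.
C_13 = 742900.

742900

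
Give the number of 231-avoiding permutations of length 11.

58786

For any fixed pattern of length 3, the pattern-avoiding permutations of [11] number C_11.
C_11 = C_10 · 2(2·10+1)/(10+2) = 16796 · 42/12 = 58786.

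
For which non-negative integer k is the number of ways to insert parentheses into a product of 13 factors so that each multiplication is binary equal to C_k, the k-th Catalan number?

Parenthesizations of m factors correspond to full binary trees with m leaves, counted by C_{m−1}; m = 13 gives C_12.

12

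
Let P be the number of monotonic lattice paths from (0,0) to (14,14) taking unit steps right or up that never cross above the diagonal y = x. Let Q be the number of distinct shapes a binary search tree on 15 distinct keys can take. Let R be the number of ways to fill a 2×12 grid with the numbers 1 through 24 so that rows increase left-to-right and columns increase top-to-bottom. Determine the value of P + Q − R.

12161273

Monotone paths in an n×n grid that stay weakly below the diagonal are counted by C_n; here n = 14. So P = C_14 = 2674440.
There are C_n binary search tree shapes on n keys; with n = 15 that is C_15. So Q = C_15 = 9694845.
Standard Young tableaux of shape 2×n are counted by C_n; here n = 12. So R = C_12 = 208012.
P + Q − R = 2674440 + 9694845 − 208012 = 12161273.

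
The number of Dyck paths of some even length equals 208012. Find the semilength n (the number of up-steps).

12

Dyck paths of semilength n are counted by C_n. The Catalan number equal to 208012 is C_12.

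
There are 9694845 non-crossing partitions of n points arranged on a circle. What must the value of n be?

Non-crossing partitions of [n] are counted by C_n, and C_15 = 9694845.

15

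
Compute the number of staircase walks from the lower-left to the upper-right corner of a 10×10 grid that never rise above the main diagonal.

16796

Sub-diagonal monotone paths from (0,0) to (10,10) biject with Dyck paths of semilength 10, giving C_10.
C_10 = C(20,10)/11 = 184756/11 = 16796.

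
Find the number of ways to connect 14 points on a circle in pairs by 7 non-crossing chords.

Pairing 14 circle points by 7 non-crossing chords gives C_7 matchings.
C_7 = C_6 · 2(2·6+1)/(6+2) = 132 · 26/8 = 429.

429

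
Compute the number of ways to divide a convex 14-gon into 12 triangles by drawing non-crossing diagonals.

208012

A convex 14-gon is triangulated into 12 triangles, and the number of such triangulations is the Catalan number C_{14−2} = C_12.
C_12 = C(24,12)/13 = 2704156/13 = 208012.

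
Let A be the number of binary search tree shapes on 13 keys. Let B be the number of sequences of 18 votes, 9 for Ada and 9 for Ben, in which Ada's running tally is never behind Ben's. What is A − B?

738038

Rooted binary trees with 13 nodes (each child slot possibly empty) number C_13. So A = C_13 = 742900.
Reading a vote for the leader as '(' and for the other as ')' turns such a sequence into a balanced string of 9 pairs, so the count is C_9. So B = C_9 = 4862.
A − B = 742900 − 4862 = 738038.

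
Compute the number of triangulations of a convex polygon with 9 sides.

The number of triangulations of a 9-gon is the Catalan number C_7 (index = sides − 2).
C_7 = C(14,7)/8 = 3432/8 = 429.

429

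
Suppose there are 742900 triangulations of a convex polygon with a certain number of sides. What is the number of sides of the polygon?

Triangulations of a convex m-gon are counted by C_{m−2}. The Catalan number equal to 742900 is C_13.
So m − 2 = 13, giving m = 15 sides.

15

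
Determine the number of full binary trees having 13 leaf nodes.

208012

Full binary trees with 13 leaves have 13−1 = 12 internal nodes, so there are C_12 of them.
C_12 = C_11 · 2(2·11+1)/(11+2) = 58786 · 46/13 = 208012.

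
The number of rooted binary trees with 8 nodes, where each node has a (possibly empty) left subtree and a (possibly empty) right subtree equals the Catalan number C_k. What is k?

8

Rooted binary trees with 8 nodes (each child slot possibly empty) number C_8.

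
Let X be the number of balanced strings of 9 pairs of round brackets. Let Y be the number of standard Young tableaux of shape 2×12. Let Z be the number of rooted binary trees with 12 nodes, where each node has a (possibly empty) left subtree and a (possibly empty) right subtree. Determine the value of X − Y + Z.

With 9 pairs the number of balanced bracket strings is the Catalan number C_9. So X = C_9 = 4862.
By the hook-length formula (or a Dyck-path bijection), SYT of shape 2×12 number C_12. So Y = C_12 = 208012.
There are C_n binary search tree shapes on n keys; with n = 12 that is C_12. So Z = C_12 = 208012.
X − Y + Z = 4862 − 208012 + 208012 = 4862.

4862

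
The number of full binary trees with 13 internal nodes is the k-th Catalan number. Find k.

The number of full binary trees on 13 internal nodes is the Catalan number C_13.

13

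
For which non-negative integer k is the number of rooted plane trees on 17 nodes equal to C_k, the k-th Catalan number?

Rooted ordered (plane) trees on m nodes have m−1 edges and are counted by C_{m−1}; m = 17 gives C_16.

16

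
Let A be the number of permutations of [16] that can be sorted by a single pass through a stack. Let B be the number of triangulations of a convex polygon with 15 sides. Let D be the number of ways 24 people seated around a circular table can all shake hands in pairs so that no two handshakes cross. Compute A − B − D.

34406758

By Knuth's characterisation, the stack-sortable permutations of length 16 are the 231-avoiders, numbering C_16. So A = C_16 = 35357670.
Triangulations of a convex m-gon are counted by C_{m−2}; with m = 15 this is C_13. So B = C_13 = 742900.
Non-crossing handshake pairings of 2n people are counted by C_n; 24 people gives n = 12. So D = C_12 = 208012.
A − B − D = 35357670 − 742900 − 208012 = 34406758.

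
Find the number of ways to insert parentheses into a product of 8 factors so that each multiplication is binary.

429

Parenthesizations of m factors correspond to full binary trees with m leaves, counted by C_{m−1}; m = 8 gives C_7.
C_7 = C(14,7)/8 = 3432/8 = 429.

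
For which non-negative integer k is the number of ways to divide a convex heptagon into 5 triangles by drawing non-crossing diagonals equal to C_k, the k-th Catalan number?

A convex 7-gon is triangulated into 5 triangles, and the number of such triangulations is the Catalan number C_{7−2} = C_5.

5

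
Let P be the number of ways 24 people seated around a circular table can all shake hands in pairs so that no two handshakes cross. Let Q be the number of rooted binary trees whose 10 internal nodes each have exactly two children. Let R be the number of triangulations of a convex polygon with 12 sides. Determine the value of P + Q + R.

With 24 = 2·12 people, non-crossing handshake pairings are non-crossing perfect matchings on a circle, counted by C_12. So P = C_12 = 208012.
Full binary trees with n internal nodes are counted by C_n; here n = 10. So Q = C_10 = 16796.
Triangulations of a convex m-gon are counted by C_{m−2}; with m = 12 this is C_10. So R = C_10 = 16796.
P + Q + R = 208012 + 16796 + 16796 = 241604.

241604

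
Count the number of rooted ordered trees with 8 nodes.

Rooted ordered (plane) trees on m nodes have m−1 edges and are counted by C_{m−1}; m = 8 gives C_7.
C_7 = C(14,7)/8 = 3432/8 = 429.

429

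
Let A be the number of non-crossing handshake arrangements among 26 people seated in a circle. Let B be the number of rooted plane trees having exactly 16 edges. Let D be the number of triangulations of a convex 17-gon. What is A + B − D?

With 26 = 2·13 people, non-crossing handshake pairings are non-crossing perfect matchings on a circle, counted by C_13. So A = C_13 = 742900.
A rooted plane tree with 16 edges has 17 nodes, and the count is C_16. So B = C_16 = 35357670.
Triangulations of a convex m-gon are counted by C_{m−2}; with m = 17 this is C_15. So D = C_15 = 9694845.
A + B − D = 742900 + 35357670 − 9694845 = 26405725.

26405725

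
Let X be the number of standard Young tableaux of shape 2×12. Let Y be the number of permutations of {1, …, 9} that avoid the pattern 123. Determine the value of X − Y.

203150

By the hook-length formula (or a Dyck-path bijection), SYT of shape 2×12 number C_12. So X = C_12 = 208012.
For any fixed pattern of length 3, the pattern-avoiding permutations of [9] number C_9. So Y = C_9 = 4862.
X − Y = 208012 − 4862 = 203150.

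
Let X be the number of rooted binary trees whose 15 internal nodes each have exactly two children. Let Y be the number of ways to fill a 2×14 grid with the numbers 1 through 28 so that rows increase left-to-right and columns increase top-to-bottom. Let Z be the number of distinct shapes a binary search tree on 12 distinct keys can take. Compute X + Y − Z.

Full binary trees with n internal nodes are counted by C_n; here n = 15. So X = C_15 = 9694845.
By the hook-length formula (or a Dyck-path bijection), SYT of shape 2×14 number C_14. So Y = C_14 = 2674440.
There are C_n binary search tree shapes on n keys; with n = 12 that is C_12. So Z = C_12 = 208012.
X + Y − Z = 9694845 + 2674440 − 208012 = 12161273.

12161273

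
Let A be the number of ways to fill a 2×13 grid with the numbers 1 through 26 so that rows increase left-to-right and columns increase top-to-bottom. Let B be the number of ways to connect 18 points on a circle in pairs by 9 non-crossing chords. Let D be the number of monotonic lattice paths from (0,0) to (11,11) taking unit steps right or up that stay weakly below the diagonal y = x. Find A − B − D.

Standard Young tableaux of shape 2×n are counted by C_n; here n = 13. So A = C_13 = 742900.
Non-crossing perfect matchings of 2n points on a circle are counted by C_n; with 18 points, n = 9. So B = C_9 = 4862.
Monotone paths in an n×n grid that stay weakly below the diagonal are counted by C_n; here n = 11. So D = C_11 = 58786.
A − B − D = 742900 − 4862 − 58786 = 679252.

679252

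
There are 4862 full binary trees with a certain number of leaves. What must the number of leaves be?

Full binary trees with L leaves are counted by C_{L−1}. The Catalan number equal to 4862 is C_9.
So the index is 9, and the number of leaves is 9 + 1 = 10.

10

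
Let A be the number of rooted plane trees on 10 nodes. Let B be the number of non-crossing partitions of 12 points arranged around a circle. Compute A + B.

Rooted ordered (plane) trees on m nodes have m−1 edges and are counted by C_{m−1}; m = 10 gives C_9. So A = C_9 = 4862.
Non-crossing partitions of an n-element set are counted by C_n; here n = 12. So B = C_12 = 208012.
A + B = 4862 + 208012 = 212874.

212874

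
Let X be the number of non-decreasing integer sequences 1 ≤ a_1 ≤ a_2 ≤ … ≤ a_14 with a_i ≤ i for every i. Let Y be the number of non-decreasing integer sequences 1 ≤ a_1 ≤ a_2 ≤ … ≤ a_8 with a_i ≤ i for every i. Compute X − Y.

Such sub-staircase sequences of length n are counted by C_n; here n = 14. So X = C_14 = 2674440.
Such sub-staircase sequences of length n are counted by C_n; here n = 8. So Y = C_8 = 1430.
X − Y = 2674440 − 1430 = 2673010.

2673010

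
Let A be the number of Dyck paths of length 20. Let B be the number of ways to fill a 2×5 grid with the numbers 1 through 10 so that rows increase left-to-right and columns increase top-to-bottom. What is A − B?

Dyck paths of semilength n (length 2n) are counted by C_n; here n = 10. So A = C_10 = 16796.
By the hook-length formula (or a Dyck-path bijection), SYT of shape 2×5 number C_5. So B = C_5 = 42.
A − B = 16796 − 42 = 16754.

16754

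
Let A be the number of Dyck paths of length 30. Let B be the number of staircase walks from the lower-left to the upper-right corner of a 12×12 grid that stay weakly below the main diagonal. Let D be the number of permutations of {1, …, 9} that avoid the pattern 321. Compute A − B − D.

9481971

Paths of 15 up- and 15 down-steps that never dip below the axis are Dyck paths; their count is C_15. So A = C_15 = 9694845.
Sub-diagonal monotone paths from (0,0) to (12,12) biject with Dyck paths of semilength 12, giving C_12. So B = C_12 = 208012.
Permutations of [n] avoiding any single length-3 pattern are counted by C_n; here n = 9. So D = C_9 = 4862.
A − B − D = 9694845 − 208012 − 4862 = 9481971.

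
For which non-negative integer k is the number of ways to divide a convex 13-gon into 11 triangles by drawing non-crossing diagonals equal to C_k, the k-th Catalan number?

The number of triangulations of a 13-gon is the Catalan number C_11 (index = sides − 2).

11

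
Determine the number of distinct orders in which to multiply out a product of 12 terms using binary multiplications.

Bracketing 12 factors into binary products is counted by C_{12−1} = C_11.
C_11 = C_10 · 2(2·10+1)/(10+2) = 16796 · 42/12 = 58786.

58786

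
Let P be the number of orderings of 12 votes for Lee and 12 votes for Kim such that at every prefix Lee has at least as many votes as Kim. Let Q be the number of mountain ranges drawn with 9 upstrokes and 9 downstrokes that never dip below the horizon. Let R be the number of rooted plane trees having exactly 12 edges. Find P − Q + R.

411162

Reading a vote for the leader as '(' and for the other as ')' turns such a sequence into a balanced string of 12 pairs, so the count is C_12. So P = C_12 = 208012.
Dyck paths of semilength n (length 2n) are counted by C_n; here n = 9. So Q = C_9 = 4862.
A rooted plane tree with 12 edges has 13 nodes, and the count is C_12. So R = C_12 = 208012.
P − Q + R = 208012 − 4862 + 208012 = 411162.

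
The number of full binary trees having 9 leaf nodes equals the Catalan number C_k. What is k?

8

A full binary tree with L leaves has L−1 internal nodes and is counted by C_{L−1}; L = 9 gives C_8.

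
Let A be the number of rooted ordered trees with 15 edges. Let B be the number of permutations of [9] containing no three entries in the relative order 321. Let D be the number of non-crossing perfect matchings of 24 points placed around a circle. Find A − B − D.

9481971

Rooted ordered trees with n edges are counted by C_n; here n = 15. So A = C_15 = 9694845.
Permutations of [n] avoiding any single length-3 pattern are counted by C_n; here n = 9. So B = C_9 = 4862.
Non-crossing perfect matchings of 2n points on a circle are counted by C_n; with 24 points, n = 12. So D = C_12 = 208012.
A − B − D = 9694845 − 4862 − 208012 = 9481971.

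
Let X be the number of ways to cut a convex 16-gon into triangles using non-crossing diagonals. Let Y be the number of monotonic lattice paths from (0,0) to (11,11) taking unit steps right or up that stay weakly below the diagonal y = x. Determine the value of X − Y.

The number of triangulations of a 16-gon is the Catalan number C_14 (index = sides − 2). So X = C_14 = 2674440.
Monotone paths in an n×n grid that stay weakly below the diagonal are counted by C_n; here n = 11. So Y = C_11 = 58786.
X − Y = 2674440 − 58786 = 2615654.

2615654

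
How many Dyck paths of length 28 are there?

2674440

A Dyck path with 14 up-steps and 14 down-steps has semilength 14, so there are C_14 of them.
C_14 = C(28,14)/15 = 40116600/15 = 2674440.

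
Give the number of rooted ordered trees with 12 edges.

Rooted ordered trees with n edges are counted by C_n; here n = 12.
C_12 = C_11 · 2(2·11+1)/(11+2) = 58786 · 46/13 = 208012.

208012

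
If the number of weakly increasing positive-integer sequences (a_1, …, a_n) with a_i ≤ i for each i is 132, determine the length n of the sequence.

Such sub-staircase sequences of length n are counted by C_n, and C_6 = 132.

6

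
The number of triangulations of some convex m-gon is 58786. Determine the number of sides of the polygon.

Triangulations of a convex m-gon are counted by C_{m−2}; 58786 = C_11.
So m − 2 = 11, giving m = 13 sides.

13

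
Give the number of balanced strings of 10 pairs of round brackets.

With 10 pairs the number of balanced bracket strings is the Catalan number C_10.
C_10 = 16796.

16796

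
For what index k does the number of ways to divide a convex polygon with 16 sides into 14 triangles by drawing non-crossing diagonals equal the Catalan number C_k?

14

A convex 16-gon is triangulated into 14 triangles, and the number of such triangulations is the Catalan number C_{16−2} = C_14.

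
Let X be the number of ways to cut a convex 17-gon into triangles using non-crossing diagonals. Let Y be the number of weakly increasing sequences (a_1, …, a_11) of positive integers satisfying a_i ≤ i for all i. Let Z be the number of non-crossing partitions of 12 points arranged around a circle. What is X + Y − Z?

9545619

The number of triangulations of a 17-gon is the Catalan number C_15 (index = sides − 2). So X = C_15 = 9694845.
Weakly increasing sequences with a_i ≤ i biject with Dyck paths of semilength 11, so there are C_11. So Y = C_11 = 58786.
The non-crossing partitions of [12] form a lattice of size C_12. So Z = C_12 = 208012.
X + Y − Z = 9694845 + 58786 − 208012 = 9545619.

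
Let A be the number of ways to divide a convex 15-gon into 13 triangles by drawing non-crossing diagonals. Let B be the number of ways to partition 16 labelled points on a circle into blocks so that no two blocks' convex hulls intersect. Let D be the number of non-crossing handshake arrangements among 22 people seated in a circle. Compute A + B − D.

36041784

A convex 15-gon is triangulated into 13 triangles, and the number of such triangulations is the Catalan number C_{15−2} = C_13. So A = C_13 = 742900.
The non-crossing partitions of [16] form a lattice of size C_16. So B = C_16 = 35357670.
With 22 = 2·11 people, non-crossing handshake pairings are non-crossing perfect matchings on a circle, counted by C_11. So D = C_11 = 58786.
A + B − D = 742900 + 35357670 − 58786 = 36041784.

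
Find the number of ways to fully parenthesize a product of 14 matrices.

Ways to associate a product of 14 factors correspond to binary trees on 14 leaves, so the count is C_13.
C_13 = C(26,13)/14 = 10400600/14 = 742900.

742900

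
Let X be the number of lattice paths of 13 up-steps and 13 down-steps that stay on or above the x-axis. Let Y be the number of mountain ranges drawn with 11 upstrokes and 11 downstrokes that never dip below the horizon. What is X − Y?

Paths of 13 up- and 13 down-steps that never dip below the axis are Dyck paths; their count is C_13. So X = C_13 = 742900.
Paths of 11 up- and 11 down-steps that never dip below the axis are Dyck paths; their count is C_11. So Y = C_11 = 58786.
X − Y = 742900 − 58786 = 684114.

684114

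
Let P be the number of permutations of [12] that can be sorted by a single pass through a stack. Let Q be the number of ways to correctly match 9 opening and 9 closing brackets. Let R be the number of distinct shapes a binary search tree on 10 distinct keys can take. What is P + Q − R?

By Knuth's characterisation, the stack-sortable permutations of length 12 are the 231-avoiders, numbering C_12. So P = C_12 = 208012.
Balanced strings of n pairs of brackets are counted by C_n; here n = 9. So Q = C_9 = 4862.
Binary trees (left/right distinguished) on n nodes are counted by C_n; here n = 10. So R = C_10 = 16796.
P + Q − R = 208012 + 4862 − 16796 = 196078.

196078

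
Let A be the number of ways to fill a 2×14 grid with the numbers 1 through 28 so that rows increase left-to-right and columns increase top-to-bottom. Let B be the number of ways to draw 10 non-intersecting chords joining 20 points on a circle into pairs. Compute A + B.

2691236

Standard Young tableaux of shape 2×n are counted by C_n; here n = 14. So A = C_14 = 2674440.
Pairing 20 circle points by 10 non-crossing chords gives C_10 matchings. So B = C_10 = 16796.
A + B = 2674440 + 16796 = 2691236.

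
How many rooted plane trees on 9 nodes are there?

Rooted ordered (plane) trees on m nodes have m−1 edges and are counted by C_{m−1}; m = 9 gives C_8.
C_8 = C_7 · 2(2·7+1)/(7+2) = 429 · 30/9 = 1430.

1430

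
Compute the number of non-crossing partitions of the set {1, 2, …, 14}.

2674440

Non-crossing partitions of an n-element set are counted by C_n; here n = 14.
C_14 = 2674440.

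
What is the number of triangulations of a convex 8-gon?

The number of triangulations of an 8-gon is the Catalan number C_6 (index = sides − 2).
C_6 = C(12,6)/7 = 924/7 = 132.

132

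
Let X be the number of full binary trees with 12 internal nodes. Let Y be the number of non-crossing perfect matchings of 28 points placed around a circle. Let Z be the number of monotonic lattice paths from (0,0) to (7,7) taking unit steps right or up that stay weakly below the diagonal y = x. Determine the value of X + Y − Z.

The number of full binary trees on 12 internal nodes is the Catalan number C_12. So X = C_12 = 208012.
Pairing 28 circle points by 14 non-crossing chords gives C_14 matchings. So Y = C_14 = 2674440.
Monotone paths in an n×n grid that stay weakly below the diagonal are counted by C_n; here n = 7. So Z = C_7 = 429.
X + Y − Z = 208012 + 2674440 − 429 = 2882023.

2882023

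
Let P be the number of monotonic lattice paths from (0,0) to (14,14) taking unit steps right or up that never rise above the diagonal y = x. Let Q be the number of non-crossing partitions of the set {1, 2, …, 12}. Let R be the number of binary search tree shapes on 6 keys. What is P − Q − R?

Monotone paths in an n×n grid that stay weakly below the diagonal are counted by C_n; here n = 14. So P = C_14 = 2674440.
Non-crossing partitions of an n-element set are counted by C_n; here n = 12. So Q = C_12 = 208012.
Binary trees (left/right distinguished) on n nodes are counted by C_n; here n = 6. So R = C_6 = 132.
P − Q − R = 2674440 − 208012 − 132 = 2466296.

2466296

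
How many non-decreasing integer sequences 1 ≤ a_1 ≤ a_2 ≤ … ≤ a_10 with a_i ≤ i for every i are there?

Such sub-staircase sequences of length n are counted by C_n; here n = 10.
C_10 = C(20,10)/11 = 184756/11 = 16796.

16796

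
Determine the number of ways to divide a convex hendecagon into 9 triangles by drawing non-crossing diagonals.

A convex 11-gon is triangulated into 9 triangles, and the number of such triangulations is the Catalan number C_{11−2} = C_9.
C_9 = C(18,9)/10 = 48620/10 = 4862.

4862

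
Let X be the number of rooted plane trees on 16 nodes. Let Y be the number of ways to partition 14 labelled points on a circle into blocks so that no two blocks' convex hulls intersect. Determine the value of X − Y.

A rooted plane tree on 16 nodes has 15 edges, and such trees are counted by C_15. So X = C_15 = 9694845.
The non-crossing partitions of [14] form a lattice of size C_14. So Y = C_14 = 2674440.
X − Y = 9694845 − 2674440 = 7020405.

7020405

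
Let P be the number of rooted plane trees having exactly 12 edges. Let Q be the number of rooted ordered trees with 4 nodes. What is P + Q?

Rooted ordered trees with n edges are counted by C_n; here n = 12. So P = C_12 = 208012.
A rooted plane tree on 4 nodes has 3 edges, and such trees are counted by C_3. So Q = C_3 = 5.
P + Q = 208012 + 5 = 208017.

208017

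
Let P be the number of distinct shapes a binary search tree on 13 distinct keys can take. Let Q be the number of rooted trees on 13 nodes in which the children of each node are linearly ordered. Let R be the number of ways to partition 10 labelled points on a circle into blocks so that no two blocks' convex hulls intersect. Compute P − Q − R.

518092

Rooted binary trees with 13 nodes (each child slot possibly empty) number C_13. So P = C_13 = 742900.
A rooted plane tree on 13 nodes has 12 edges, and such trees are counted by C_12. So Q = C_12 = 208012.
The non-crossing partitions of [10] form a lattice of size C_10. So R = C_10 = 16796.
P − Q − R = 742900 − 208012 − 16796 = 518092.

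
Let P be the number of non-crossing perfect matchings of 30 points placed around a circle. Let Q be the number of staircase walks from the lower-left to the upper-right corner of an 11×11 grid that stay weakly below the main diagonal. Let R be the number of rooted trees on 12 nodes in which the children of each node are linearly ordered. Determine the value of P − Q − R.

9577273

Pairing 30 circle points by 15 non-crossing chords gives C_15 matchings. So P = C_15 = 9694845.
Sub-diagonal monotone paths from (0,0) to (11,11) biject with Dyck paths of semilength 11, giving C_11. So Q = C_11 = 58786.
A rooted plane tree on 12 nodes has 11 edges, and such trees are counted by C_11. So R = C_11 = 58786.
P − Q − R = 9694845 − 58786 − 58786 = 9577273.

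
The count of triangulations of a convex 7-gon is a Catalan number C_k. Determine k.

A convex 7-gon is triangulated into 5 triangles, and the number of such triangulations is the Catalan number C_{7−2} = C_5.

5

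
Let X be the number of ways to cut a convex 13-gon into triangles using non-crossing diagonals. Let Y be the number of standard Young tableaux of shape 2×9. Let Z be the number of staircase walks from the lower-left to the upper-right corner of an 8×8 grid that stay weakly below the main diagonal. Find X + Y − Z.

Triangulations of a convex m-gon are counted by C_{m−2}; with m = 13 this is C_11. So X = C_11 = 58786.
Standard Young tableaux of shape 2×n are counted by C_n; here n = 9. So Y = C_9 = 4862.
Sub-diagonal monotone paths from (0,0) to (8,8) biject with Dyck paths of semilength 8, giving C_8. So Z = C_8 = 1430.
X + Y − Z = 58786 + 4862 − 1430 = 62218.

62218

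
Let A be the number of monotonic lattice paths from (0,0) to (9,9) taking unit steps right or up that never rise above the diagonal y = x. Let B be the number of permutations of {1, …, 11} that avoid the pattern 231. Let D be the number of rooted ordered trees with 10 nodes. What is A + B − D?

58786

Monotone paths in an n×n grid that stay weakly below the diagonal are counted by C_n; here n = 9. So A = C_9 = 4862.
For any fixed pattern of length 3, the pattern-avoiding permutations of [11] number C_11. So B = C_11 = 58786.
Rooted ordered (plane) trees on m nodes have m−1 edges and are counted by C_{m−1}; m = 10 gives C_9. So D = C_9 = 4862.
A + B − D = 4862 + 58786 − 4862 = 58786.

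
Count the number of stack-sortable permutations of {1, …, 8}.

1430

By Knuth's characterisation, the stack-sortable permutations of length 8 are the 231-avoiders, numbering C_8.
C_8 = C(16,8)/9 = 12870/9 = 1430.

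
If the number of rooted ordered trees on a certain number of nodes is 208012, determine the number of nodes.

13

Rooted ordered trees on m nodes are counted by C_{m−1}. Since C_12 = 208012, the index is 12.
So the index is 12, and the number of nodes is 12 + 1 = 13.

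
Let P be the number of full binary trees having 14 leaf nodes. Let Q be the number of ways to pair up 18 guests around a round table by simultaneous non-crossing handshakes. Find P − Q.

738038

Full binary trees with 14 leaves have 14−1 = 13 internal nodes, so there are C_13 of them. So P = C_13 = 742900.
With 18 = 2·9 people, non-crossing handshake pairings are non-crossing perfect matchings on a circle, counted by C_9. So Q = C_9 = 4862.
P − Q = 742900 − 4862 = 738038.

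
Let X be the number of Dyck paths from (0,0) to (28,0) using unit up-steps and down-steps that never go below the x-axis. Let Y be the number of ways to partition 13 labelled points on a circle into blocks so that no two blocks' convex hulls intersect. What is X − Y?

A Dyck path with 14 up-steps and 14 down-steps has semilength 14, so there are C_14 of them. So X = C_14 = 2674440.
The non-crossing partitions of [13] form a lattice of size C_13. So Y = C_13 = 742900.
X − Y = 2674440 − 742900 = 1931540.

1931540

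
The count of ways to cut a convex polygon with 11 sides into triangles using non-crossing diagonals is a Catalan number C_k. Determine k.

Triangulations of a convex m-gon are counted by C_{m−2}; with m = 11 this is C_9.

9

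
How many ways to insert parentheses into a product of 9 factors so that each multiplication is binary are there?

Ways to associate a product of 9 factors correspond to binary trees on 9 leaves, so the count is C_8.
C_8 = C(16,8)/9 = 12870/9 = 1430.

1430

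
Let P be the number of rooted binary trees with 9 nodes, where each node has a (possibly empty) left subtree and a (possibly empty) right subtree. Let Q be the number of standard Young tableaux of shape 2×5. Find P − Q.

Rooted binary trees with 9 nodes (each child slot possibly empty) number C_9. So P = C_9 = 4862.
Standard Young tableaux of shape 2×n are counted by C_n; here n = 5. So Q = C_5 = 42.
P − Q = 4862 − 42 = 4820.

4820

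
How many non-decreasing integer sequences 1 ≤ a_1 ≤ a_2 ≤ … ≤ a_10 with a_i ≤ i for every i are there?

16796

Weakly increasing sequences with a_i ≤ i biject with Dyck paths of semilength 10, so there are C_10.
C_10 = 16796.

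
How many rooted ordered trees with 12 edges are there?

208012

A rooted plane tree with 12 edges has 13 nodes, and the count is C_12.
C_12 = C(24,12)/13 = 2704156/13 = 208012.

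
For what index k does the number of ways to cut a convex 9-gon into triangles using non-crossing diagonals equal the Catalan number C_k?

Triangulations of a convex m-gon are counted by C_{m−2}; with m = 9 this is C_7.

7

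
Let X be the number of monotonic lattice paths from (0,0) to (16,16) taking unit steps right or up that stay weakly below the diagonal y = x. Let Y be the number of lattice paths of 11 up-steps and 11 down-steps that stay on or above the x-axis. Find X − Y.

Monotone paths in an n×n grid that stay weakly below the diagonal are counted by C_n; here n = 16. So X = C_16 = 35357670.
Dyck paths of semilength n (length 2n) are counted by C_n; here n = 11. So Y = C_11 = 58786.
X − Y = 35357670 − 58786 = 35298884.

35298884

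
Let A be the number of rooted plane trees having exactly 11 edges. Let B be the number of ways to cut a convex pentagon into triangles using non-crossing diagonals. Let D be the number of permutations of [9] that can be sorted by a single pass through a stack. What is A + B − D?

Rooted ordered trees with n edges are counted by C_n; here n = 11. So A = C_11 = 58786.
Triangulations of a convex m-gon are counted by C_{m−2}; with m = 5 this is C_3. So B = C_3 = 5.
By Knuth's characterisation, the stack-sortable permutations of length 9 are the 231-avoiders, numbering C_9. So D = C_9 = 4862.
A + B − D = 58786 + 5 − 4862 = 53929.

53929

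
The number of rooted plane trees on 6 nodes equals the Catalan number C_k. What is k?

5

Rooted ordered (plane) trees on m nodes have m−1 edges and are counted by C_{m−1}; m = 6 gives C_5.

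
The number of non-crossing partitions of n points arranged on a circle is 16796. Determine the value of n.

10

Non-crossing partitions of [n] are counted by C_n; 16796 = C_10.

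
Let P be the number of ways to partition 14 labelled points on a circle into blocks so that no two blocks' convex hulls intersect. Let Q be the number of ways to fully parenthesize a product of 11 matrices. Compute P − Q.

Non-crossing partitions of an n-element set are counted by C_n; here n = 14. So P = C_14 = 2674440.
Bracketing 11 factors into binary products is counted by C_{11−1} = C_10. So Q = C_10 = 16796.
P − Q = 2674440 − 16796 = 2657644.

2657644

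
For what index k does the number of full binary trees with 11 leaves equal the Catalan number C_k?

A full binary tree with L leaves has L−1 internal nodes and is counted by C_{L−1}; L = 11 gives C_10.

10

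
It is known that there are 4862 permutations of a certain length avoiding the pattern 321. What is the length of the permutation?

Permutations of [n] avoiding a fixed length-3 pattern are counted by C_n, and C_9 = 4862.

9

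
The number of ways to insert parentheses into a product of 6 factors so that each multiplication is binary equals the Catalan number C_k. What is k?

Bracketing 6 factors into binary products is counted by C_{6−1} = C_5.

5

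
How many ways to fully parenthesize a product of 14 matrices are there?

Parenthesizations of m factors correspond to full binary trees with m leaves, counted by C_{m−1}; m = 14 gives C_13.
C_13 = C_12 · 2(2·12+1)/(12+2) = 208012 · 50/14 = 742900.

742900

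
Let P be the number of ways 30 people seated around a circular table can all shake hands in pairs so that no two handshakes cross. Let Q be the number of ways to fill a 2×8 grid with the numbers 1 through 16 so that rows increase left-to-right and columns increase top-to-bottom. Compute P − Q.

9693415

Non-crossing handshake pairings of 2n people are counted by C_n; 30 people gives n = 15. So P = C_15 = 9694845.
By the hook-length formula (or a Dyck-path bijection), SYT of shape 2×8 number C_8. So Q = C_8 = 1430.
P − Q = 9694845 − 1430 = 9693415.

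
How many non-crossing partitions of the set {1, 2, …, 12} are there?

The non-crossing partitions of [12] form a lattice of size C_12.
C_12 = C(24,12)/13 = 2704156/13 = 208012.

208012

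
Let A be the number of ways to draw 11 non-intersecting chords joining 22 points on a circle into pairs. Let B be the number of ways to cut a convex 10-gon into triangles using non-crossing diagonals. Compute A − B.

Non-crossing perfect matchings of 2n points on a circle are counted by C_n; with 22 points, n = 11. So A = C_11 = 58786.
A convex 10-gon is triangulated into 8 triangles, and the number of such triangulations is the Catalan number C_{10−2} = C_8. So B = C_8 = 1430.
A − B = 58786 − 1430 = 57356.

57356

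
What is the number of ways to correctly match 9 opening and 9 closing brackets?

4862

A balanced arrangement of 9 bracket pairs is a Dyck word of semilength 9, so the count is C_9.
C_9 = C(18,9)/10 = 48620/10 = 4862.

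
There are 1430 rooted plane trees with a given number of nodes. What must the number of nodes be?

Rooted ordered trees on m nodes are counted by C_{m−1}. Since C_8 = 1430, the index is 8.
So the index is 8, and the number of nodes is 8 + 1 = 9.

9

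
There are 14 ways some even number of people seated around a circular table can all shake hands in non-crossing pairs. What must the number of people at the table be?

Non-crossing handshake pairings of 2n people are counted by C_n, and C_4 = 14.
So n = 4, and there are 2n = 8 people.

8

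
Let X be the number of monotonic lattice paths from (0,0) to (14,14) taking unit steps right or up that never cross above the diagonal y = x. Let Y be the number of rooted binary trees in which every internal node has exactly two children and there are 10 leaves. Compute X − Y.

Monotone paths in an n×n grid that stay weakly below the diagonal are counted by C_n; here n = 14. So X = C_14 = 2674440.
A full binary tree with L leaves has L−1 internal nodes and is counted by C_{L−1}; L = 10 gives C_9. So Y = C_9 = 4862.
X − Y = 2674440 − 4862 = 2669578.

2669578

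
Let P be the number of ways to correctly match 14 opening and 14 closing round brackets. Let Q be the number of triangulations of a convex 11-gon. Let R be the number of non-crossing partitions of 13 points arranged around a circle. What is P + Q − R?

With 14 pairs the number of balanced bracket strings is the Catalan number C_14. So P = C_14 = 2674440.
The number of triangulations of an 11-gon is the Catalan number C_9 (index = sides − 2). So Q = C_9 = 4862.
Non-crossing partitions of an n-element set are counted by C_n; here n = 13. So R = C_13 = 742900.
P + Q − R = 2674440 + 4862 − 742900 = 1936402.

1936402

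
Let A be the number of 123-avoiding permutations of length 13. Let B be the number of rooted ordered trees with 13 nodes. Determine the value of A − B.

For any fixed pattern of length 3, the pattern-avoiding permutations of [13] number C_13. So A = C_13 = 742900.
Rooted ordered (plane) trees on m nodes have m−1 edges and are counted by C_{m−1}; m = 13 gives C_12. So B = C_12 = 208012.
A − B = 742900 − 208012 = 534888.

534888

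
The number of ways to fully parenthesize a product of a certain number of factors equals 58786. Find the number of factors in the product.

Parenthesizations of m factors are counted by C_{m−1}; 58786 = C_11.
So the index is 11, and the number of factors is 11 + 1 = 12.

12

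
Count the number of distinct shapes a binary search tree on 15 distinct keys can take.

9694845

Rooted binary trees with 15 nodes (each child slot possibly empty) number C_15.
C_15 = C(30,15)/16 = 155117520/16 = 9694845.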